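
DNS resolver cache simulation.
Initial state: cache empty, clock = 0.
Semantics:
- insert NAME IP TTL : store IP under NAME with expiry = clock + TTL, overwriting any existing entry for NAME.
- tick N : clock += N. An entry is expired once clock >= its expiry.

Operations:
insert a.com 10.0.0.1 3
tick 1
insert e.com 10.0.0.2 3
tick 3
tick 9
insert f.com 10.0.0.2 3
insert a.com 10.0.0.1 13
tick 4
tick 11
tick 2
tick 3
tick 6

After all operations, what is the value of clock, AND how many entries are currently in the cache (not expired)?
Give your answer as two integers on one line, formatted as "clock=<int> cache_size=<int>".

Answer: clock=39 cache_size=0

Derivation:
Op 1: insert a.com -> 10.0.0.1 (expiry=0+3=3). clock=0
Op 2: tick 1 -> clock=1.
Op 3: insert e.com -> 10.0.0.2 (expiry=1+3=4). clock=1
Op 4: tick 3 -> clock=4. purged={a.com,e.com}
Op 5: tick 9 -> clock=13.
Op 6: insert f.com -> 10.0.0.2 (expiry=13+3=16). clock=13
Op 7: insert a.com -> 10.0.0.1 (expiry=13+13=26). clock=13
Op 8: tick 4 -> clock=17. purged={f.com}
Op 9: tick 11 -> clock=28. purged={a.com}
Op 10: tick 2 -> clock=30.
Op 11: tick 3 -> clock=33.
Op 12: tick 6 -> clock=39.
Final clock = 39
Final cache (unexpired): {} -> size=0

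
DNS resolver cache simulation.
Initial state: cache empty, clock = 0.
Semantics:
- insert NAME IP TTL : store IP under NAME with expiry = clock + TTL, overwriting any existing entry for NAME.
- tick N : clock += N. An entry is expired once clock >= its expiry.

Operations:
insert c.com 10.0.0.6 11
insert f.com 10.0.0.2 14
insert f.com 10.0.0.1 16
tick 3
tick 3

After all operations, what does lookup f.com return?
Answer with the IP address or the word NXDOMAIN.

Answer: 10.0.0.1

Derivation:
Op 1: insert c.com -> 10.0.0.6 (expiry=0+11=11). clock=0
Op 2: insert f.com -> 10.0.0.2 (expiry=0+14=14). clock=0
Op 3: insert f.com -> 10.0.0.1 (expiry=0+16=16). clock=0
Op 4: tick 3 -> clock=3.
Op 5: tick 3 -> clock=6.
lookup f.com: present, ip=10.0.0.1 expiry=16 > clock=6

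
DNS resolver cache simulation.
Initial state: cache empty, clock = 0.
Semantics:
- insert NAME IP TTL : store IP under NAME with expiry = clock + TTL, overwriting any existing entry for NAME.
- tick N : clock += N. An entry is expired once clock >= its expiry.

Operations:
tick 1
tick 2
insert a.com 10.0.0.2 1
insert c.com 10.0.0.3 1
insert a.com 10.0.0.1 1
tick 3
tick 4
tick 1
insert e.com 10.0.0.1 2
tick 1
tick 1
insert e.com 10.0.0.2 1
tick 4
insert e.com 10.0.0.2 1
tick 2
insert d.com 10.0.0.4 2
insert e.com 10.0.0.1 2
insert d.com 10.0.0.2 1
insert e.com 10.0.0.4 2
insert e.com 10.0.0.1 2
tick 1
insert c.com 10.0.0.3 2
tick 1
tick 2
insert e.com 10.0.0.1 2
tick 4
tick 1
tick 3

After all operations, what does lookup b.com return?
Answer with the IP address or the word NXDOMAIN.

Op 1: tick 1 -> clock=1.
Op 2: tick 2 -> clock=3.
Op 3: insert a.com -> 10.0.0.2 (expiry=3+1=4). clock=3
Op 4: insert c.com -> 10.0.0.3 (expiry=3+1=4). clock=3
Op 5: insert a.com -> 10.0.0.1 (expiry=3+1=4). clock=3
Op 6: tick 3 -> clock=6. purged={a.com,c.com}
Op 7: tick 4 -> clock=10.
Op 8: tick 1 -> clock=11.
Op 9: insert e.com -> 10.0.0.1 (expiry=11+2=13). clock=11
Op 10: tick 1 -> clock=12.
Op 11: tick 1 -> clock=13. purged={e.com}
Op 12: insert e.com -> 10.0.0.2 (expiry=13+1=14). clock=13
Op 13: tick 4 -> clock=17. purged={e.com}
Op 14: insert e.com -> 10.0.0.2 (expiry=17+1=18). clock=17
Op 15: tick 2 -> clock=19. purged={e.com}
Op 16: insert d.com -> 10.0.0.4 (expiry=19+2=21). clock=19
Op 17: insert e.com -> 10.0.0.1 (expiry=19+2=21). clock=19
Op 18: insert d.com -> 10.0.0.2 (expiry=19+1=20). clock=19
Op 19: insert e.com -> 10.0.0.4 (expiry=19+2=21). clock=19
Op 20: insert e.com -> 10.0.0.1 (expiry=19+2=21). clock=19
Op 21: tick 1 -> clock=20. purged={d.com}
Op 22: insert c.com -> 10.0.0.3 (expiry=20+2=22). clock=20
Op 23: tick 1 -> clock=21. purged={e.com}
Op 24: tick 2 -> clock=23. purged={c.com}
Op 25: insert e.com -> 10.0.0.1 (expiry=23+2=25). clock=23
Op 26: tick 4 -> clock=27. purged={e.com}
Op 27: tick 1 -> clock=28.
Op 28: tick 3 -> clock=31.
lookup b.com: not in cache (expired or never inserted)

Answer: NXDOMAIN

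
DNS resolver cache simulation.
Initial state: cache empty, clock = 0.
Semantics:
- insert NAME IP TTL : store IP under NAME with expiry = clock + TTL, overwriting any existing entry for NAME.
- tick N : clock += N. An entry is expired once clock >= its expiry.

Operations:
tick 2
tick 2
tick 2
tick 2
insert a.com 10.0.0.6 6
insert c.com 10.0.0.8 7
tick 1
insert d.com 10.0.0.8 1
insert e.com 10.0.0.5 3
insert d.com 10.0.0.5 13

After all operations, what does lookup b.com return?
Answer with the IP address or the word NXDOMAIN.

Op 1: tick 2 -> clock=2.
Op 2: tick 2 -> clock=4.
Op 3: tick 2 -> clock=6.
Op 4: tick 2 -> clock=8.
Op 5: insert a.com -> 10.0.0.6 (expiry=8+6=14). clock=8
Op 6: insert c.com -> 10.0.0.8 (expiry=8+7=15). clock=8
Op 7: tick 1 -> clock=9.
Op 8: insert d.com -> 10.0.0.8 (expiry=9+1=10). clock=9
Op 9: insert e.com -> 10.0.0.5 (expiry=9+3=12). clock=9
Op 10: insert d.com -> 10.0.0.5 (expiry=9+13=22). clock=9
lookup b.com: not in cache (expired or never inserted)

Answer: NXDOMAIN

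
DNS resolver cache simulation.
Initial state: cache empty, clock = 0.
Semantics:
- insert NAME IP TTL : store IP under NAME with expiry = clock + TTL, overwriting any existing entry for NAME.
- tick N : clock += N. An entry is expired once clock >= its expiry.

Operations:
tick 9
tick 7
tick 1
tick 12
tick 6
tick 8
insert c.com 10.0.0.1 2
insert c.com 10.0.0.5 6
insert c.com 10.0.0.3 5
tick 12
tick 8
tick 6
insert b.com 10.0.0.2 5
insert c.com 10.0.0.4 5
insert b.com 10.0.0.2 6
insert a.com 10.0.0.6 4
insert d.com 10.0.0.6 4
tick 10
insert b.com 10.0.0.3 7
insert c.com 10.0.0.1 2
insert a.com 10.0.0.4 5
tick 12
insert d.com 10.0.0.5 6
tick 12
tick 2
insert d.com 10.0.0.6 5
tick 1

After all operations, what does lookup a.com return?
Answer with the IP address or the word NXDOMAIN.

Op 1: tick 9 -> clock=9.
Op 2: tick 7 -> clock=16.
Op 3: tick 1 -> clock=17.
Op 4: tick 12 -> clock=29.
Op 5: tick 6 -> clock=35.
Op 6: tick 8 -> clock=43.
Op 7: insert c.com -> 10.0.0.1 (expiry=43+2=45). clock=43
Op 8: insert c.com -> 10.0.0.5 (expiry=43+6=49). clock=43
Op 9: insert c.com -> 10.0.0.3 (expiry=43+5=48). clock=43
Op 10: tick 12 -> clock=55. purged={c.com}
Op 11: tick 8 -> clock=63.
Op 12: tick 6 -> clock=69.
Op 13: insert b.com -> 10.0.0.2 (expiry=69+5=74). clock=69
Op 14: insert c.com -> 10.0.0.4 (expiry=69+5=74). clock=69
Op 15: insert b.com -> 10.0.0.2 (expiry=69+6=75). clock=69
Op 16: insert a.com -> 10.0.0.6 (expiry=69+4=73). clock=69
Op 17: insert d.com -> 10.0.0.6 (expiry=69+4=73). clock=69
Op 18: tick 10 -> clock=79. purged={a.com,b.com,c.com,d.com}
Op 19: insert b.com -> 10.0.0.3 (expiry=79+7=86). clock=79
Op 20: insert c.com -> 10.0.0.1 (expiry=79+2=81). clock=79
Op 21: insert a.com -> 10.0.0.4 (expiry=79+5=84). clock=79
Op 22: tick 12 -> clock=91. purged={a.com,b.com,c.com}
Op 23: insert d.com -> 10.0.0.5 (expiry=91+6=97). clock=91
Op 24: tick 12 -> clock=103. purged={d.com}
Op 25: tick 2 -> clock=105.
Op 26: insert d.com -> 10.0.0.6 (expiry=105+5=110). clock=105
Op 27: tick 1 -> clock=106.
lookup a.com: not in cache (expired or never inserted)

Answer: NXDOMAIN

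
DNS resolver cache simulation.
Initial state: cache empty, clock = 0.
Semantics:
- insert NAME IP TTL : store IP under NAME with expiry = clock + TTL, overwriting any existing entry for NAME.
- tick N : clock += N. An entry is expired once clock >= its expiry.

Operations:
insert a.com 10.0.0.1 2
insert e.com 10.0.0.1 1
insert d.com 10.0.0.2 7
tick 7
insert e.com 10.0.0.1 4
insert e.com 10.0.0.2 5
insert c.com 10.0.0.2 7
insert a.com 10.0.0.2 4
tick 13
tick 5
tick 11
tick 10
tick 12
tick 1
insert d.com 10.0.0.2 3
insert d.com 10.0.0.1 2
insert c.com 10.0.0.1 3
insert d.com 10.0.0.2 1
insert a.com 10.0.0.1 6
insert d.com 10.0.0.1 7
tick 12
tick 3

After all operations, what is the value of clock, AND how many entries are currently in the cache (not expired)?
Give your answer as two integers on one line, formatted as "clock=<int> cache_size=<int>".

Op 1: insert a.com -> 10.0.0.1 (expiry=0+2=2). clock=0
Op 2: insert e.com -> 10.0.0.1 (expiry=0+1=1). clock=0
Op 3: insert d.com -> 10.0.0.2 (expiry=0+7=7). clock=0
Op 4: tick 7 -> clock=7. purged={a.com,d.com,e.com}
Op 5: insert e.com -> 10.0.0.1 (expiry=7+4=11). clock=7
Op 6: insert e.com -> 10.0.0.2 (expiry=7+5=12). clock=7
Op 7: insert c.com -> 10.0.0.2 (expiry=7+7=14). clock=7
Op 8: insert a.com -> 10.0.0.2 (expiry=7+4=11). clock=7
Op 9: tick 13 -> clock=20. purged={a.com,c.com,e.com}
Op 10: tick 5 -> clock=25.
Op 11: tick 11 -> clock=36.
Op 12: tick 10 -> clock=46.
Op 13: tick 12 -> clock=58.
Op 14: tick 1 -> clock=59.
Op 15: insert d.com -> 10.0.0.2 (expiry=59+3=62). clock=59
Op 16: insert d.com -> 10.0.0.1 (expiry=59+2=61). clock=59
Op 17: insert c.com -> 10.0.0.1 (expiry=59+3=62). clock=59
Op 18: insert d.com -> 10.0.0.2 (expiry=59+1=60). clock=59
Op 19: insert a.com -> 10.0.0.1 (expiry=59+6=65). clock=59
Op 20: insert d.com -> 10.0.0.1 (expiry=59+7=66). clock=59
Op 21: tick 12 -> clock=71. purged={a.com,c.com,d.com}
Op 22: tick 3 -> clock=74.
Final clock = 74
Final cache (unexpired): {} -> size=0

Answer: clock=74 cache_size=0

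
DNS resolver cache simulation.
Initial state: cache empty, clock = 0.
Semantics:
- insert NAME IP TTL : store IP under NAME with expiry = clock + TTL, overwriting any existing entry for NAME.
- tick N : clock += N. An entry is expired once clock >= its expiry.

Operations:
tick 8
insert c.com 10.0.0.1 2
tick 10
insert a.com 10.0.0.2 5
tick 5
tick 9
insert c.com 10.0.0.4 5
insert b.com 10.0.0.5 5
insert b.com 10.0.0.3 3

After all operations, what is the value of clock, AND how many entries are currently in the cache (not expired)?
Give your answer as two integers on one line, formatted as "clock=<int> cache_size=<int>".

Op 1: tick 8 -> clock=8.
Op 2: insert c.com -> 10.0.0.1 (expiry=8+2=10). clock=8
Op 3: tick 10 -> clock=18. purged={c.com}
Op 4: insert a.com -> 10.0.0.2 (expiry=18+5=23). clock=18
Op 5: tick 5 -> clock=23. purged={a.com}
Op 6: tick 9 -> clock=32.
Op 7: insert c.com -> 10.0.0.4 (expiry=32+5=37). clock=32
Op 8: insert b.com -> 10.0.0.5 (expiry=32+5=37). clock=32
Op 9: insert b.com -> 10.0.0.3 (expiry=32+3=35). clock=32
Final clock = 32
Final cache (unexpired): {b.com,c.com} -> size=2

Answer: clock=32 cache_size=2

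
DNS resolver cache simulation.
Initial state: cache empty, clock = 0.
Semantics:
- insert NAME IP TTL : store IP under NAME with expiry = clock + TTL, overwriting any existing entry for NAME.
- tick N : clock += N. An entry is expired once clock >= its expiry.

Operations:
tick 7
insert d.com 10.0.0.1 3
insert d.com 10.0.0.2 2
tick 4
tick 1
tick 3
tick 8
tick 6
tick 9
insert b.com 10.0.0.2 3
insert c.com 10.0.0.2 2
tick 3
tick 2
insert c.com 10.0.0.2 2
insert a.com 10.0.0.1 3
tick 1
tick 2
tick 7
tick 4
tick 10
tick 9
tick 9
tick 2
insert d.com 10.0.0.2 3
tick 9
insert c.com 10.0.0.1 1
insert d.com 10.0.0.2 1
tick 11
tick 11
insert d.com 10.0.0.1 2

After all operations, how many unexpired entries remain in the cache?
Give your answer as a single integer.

Op 1: tick 7 -> clock=7.
Op 2: insert d.com -> 10.0.0.1 (expiry=7+3=10). clock=7
Op 3: insert d.com -> 10.0.0.2 (expiry=7+2=9). clock=7
Op 4: tick 4 -> clock=11. purged={d.com}
Op 5: tick 1 -> clock=12.
Op 6: tick 3 -> clock=15.
Op 7: tick 8 -> clock=23.
Op 8: tick 6 -> clock=29.
Op 9: tick 9 -> clock=38.
Op 10: insert b.com -> 10.0.0.2 (expiry=38+3=41). clock=38
Op 11: insert c.com -> 10.0.0.2 (expiry=38+2=40). clock=38
Op 12: tick 3 -> clock=41. purged={b.com,c.com}
Op 13: tick 2 -> clock=43.
Op 14: insert c.com -> 10.0.0.2 (expiry=43+2=45). clock=43
Op 15: insert a.com -> 10.0.0.1 (expiry=43+3=46). clock=43
Op 16: tick 1 -> clock=44.
Op 17: tick 2 -> clock=46. purged={a.com,c.com}
Op 18: tick 7 -> clock=53.
Op 19: tick 4 -> clock=57.
Op 20: tick 10 -> clock=67.
Op 21: tick 9 -> clock=76.
Op 22: tick 9 -> clock=85.
Op 23: tick 2 -> clock=87.
Op 24: insert d.com -> 10.0.0.2 (expiry=87+3=90). clock=87
Op 25: tick 9 -> clock=96. purged={d.com}
Op 26: insert c.com -> 10.0.0.1 (expiry=96+1=97). clock=96
Op 27: insert d.com -> 10.0.0.2 (expiry=96+1=97). clock=96
Op 28: tick 11 -> clock=107. purged={c.com,d.com}
Op 29: tick 11 -> clock=118.
Op 30: insert d.com -> 10.0.0.1 (expiry=118+2=120). clock=118
Final cache (unexpired): {d.com} -> size=1

Answer: 1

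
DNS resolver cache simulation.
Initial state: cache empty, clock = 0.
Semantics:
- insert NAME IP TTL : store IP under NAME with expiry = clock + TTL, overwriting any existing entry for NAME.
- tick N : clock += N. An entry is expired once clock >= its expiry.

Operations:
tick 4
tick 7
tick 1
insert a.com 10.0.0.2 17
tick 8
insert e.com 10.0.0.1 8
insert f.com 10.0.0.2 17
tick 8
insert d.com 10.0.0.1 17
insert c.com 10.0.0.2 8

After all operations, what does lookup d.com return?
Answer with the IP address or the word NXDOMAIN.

Answer: 10.0.0.1

Derivation:
Op 1: tick 4 -> clock=4.
Op 2: tick 7 -> clock=11.
Op 3: tick 1 -> clock=12.
Op 4: insert a.com -> 10.0.0.2 (expiry=12+17=29). clock=12
Op 5: tick 8 -> clock=20.
Op 6: insert e.com -> 10.0.0.1 (expiry=20+8=28). clock=20
Op 7: insert f.com -> 10.0.0.2 (expiry=20+17=37). clock=20
Op 8: tick 8 -> clock=28. purged={e.com}
Op 9: insert d.com -> 10.0.0.1 (expiry=28+17=45). clock=28
Op 10: insert c.com -> 10.0.0.2 (expiry=28+8=36). clock=28
lookup d.com: present, ip=10.0.0.1 expiry=45 > clock=28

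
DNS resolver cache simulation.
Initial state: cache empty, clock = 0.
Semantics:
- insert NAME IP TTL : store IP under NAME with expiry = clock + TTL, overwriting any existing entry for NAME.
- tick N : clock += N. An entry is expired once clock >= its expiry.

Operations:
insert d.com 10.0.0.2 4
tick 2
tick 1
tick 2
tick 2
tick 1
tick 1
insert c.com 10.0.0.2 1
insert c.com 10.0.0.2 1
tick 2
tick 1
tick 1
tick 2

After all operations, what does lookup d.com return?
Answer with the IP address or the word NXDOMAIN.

Op 1: insert d.com -> 10.0.0.2 (expiry=0+4=4). clock=0
Op 2: tick 2 -> clock=2.
Op 3: tick 1 -> clock=3.
Op 4: tick 2 -> clock=5. purged={d.com}
Op 5: tick 2 -> clock=7.
Op 6: tick 1 -> clock=8.
Op 7: tick 1 -> clock=9.
Op 8: insert c.com -> 10.0.0.2 (expiry=9+1=10). clock=9
Op 9: insert c.com -> 10.0.0.2 (expiry=9+1=10). clock=9
Op 10: tick 2 -> clock=11. purged={c.com}
Op 11: tick 1 -> clock=12.
Op 12: tick 1 -> clock=13.
Op 13: tick 2 -> clock=15.
lookup d.com: not in cache (expired or never inserted)

Answer: NXDOMAIN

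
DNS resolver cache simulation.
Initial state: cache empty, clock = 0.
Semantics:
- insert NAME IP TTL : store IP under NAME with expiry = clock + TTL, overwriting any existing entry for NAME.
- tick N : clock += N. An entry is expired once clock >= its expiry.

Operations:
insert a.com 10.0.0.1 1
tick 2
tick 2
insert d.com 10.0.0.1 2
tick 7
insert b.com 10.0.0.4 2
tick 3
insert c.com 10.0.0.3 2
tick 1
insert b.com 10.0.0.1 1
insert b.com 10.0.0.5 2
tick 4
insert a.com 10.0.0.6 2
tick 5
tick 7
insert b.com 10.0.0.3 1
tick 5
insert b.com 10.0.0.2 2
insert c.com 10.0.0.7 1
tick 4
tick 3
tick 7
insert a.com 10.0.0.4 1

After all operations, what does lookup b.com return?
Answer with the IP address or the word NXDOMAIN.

Op 1: insert a.com -> 10.0.0.1 (expiry=0+1=1). clock=0
Op 2: tick 2 -> clock=2. purged={a.com}
Op 3: tick 2 -> clock=4.
Op 4: insert d.com -> 10.0.0.1 (expiry=4+2=6). clock=4
Op 5: tick 7 -> clock=11. purged={d.com}
Op 6: insert b.com -> 10.0.0.4 (expiry=11+2=13). clock=11
Op 7: tick 3 -> clock=14. purged={b.com}
Op 8: insert c.com -> 10.0.0.3 (expiry=14+2=16). clock=14
Op 9: tick 1 -> clock=15.
Op 10: insert b.com -> 10.0.0.1 (expiry=15+1=16). clock=15
Op 11: insert b.com -> 10.0.0.5 (expiry=15+2=17). clock=15
Op 12: tick 4 -> clock=19. purged={b.com,c.com}
Op 13: insert a.com -> 10.0.0.6 (expiry=19+2=21). clock=19
Op 14: tick 5 -> clock=24. purged={a.com}
Op 15: tick 7 -> clock=31.
Op 16: insert b.com -> 10.0.0.3 (expiry=31+1=32). clock=31
Op 17: tick 5 -> clock=36. purged={b.com}
Op 18: insert b.com -> 10.0.0.2 (expiry=36+2=38). clock=36
Op 19: insert c.com -> 10.0.0.7 (expiry=36+1=37). clock=36
Op 20: tick 4 -> clock=40. purged={b.com,c.com}
Op 21: tick 3 -> clock=43.
Op 22: tick 7 -> clock=50.
Op 23: insert a.com -> 10.0.0.4 (expiry=50+1=51). clock=50
lookup b.com: not in cache (expired or never inserted)

Answer: NXDOMAIN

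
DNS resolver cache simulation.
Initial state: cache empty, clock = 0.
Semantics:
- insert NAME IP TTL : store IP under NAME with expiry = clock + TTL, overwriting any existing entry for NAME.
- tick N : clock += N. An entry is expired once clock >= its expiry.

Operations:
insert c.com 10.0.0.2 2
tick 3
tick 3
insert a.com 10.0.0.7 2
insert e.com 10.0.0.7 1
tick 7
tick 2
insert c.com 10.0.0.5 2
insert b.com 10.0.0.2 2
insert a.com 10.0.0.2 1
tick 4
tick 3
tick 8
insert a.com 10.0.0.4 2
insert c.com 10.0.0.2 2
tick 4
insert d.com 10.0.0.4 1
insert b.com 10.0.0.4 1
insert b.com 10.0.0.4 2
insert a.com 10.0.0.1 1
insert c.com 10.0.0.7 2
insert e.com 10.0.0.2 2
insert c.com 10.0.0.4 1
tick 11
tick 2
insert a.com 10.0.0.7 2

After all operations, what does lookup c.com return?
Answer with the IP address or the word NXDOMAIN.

Answer: NXDOMAIN

Derivation:
Op 1: insert c.com -> 10.0.0.2 (expiry=0+2=2). clock=0
Op 2: tick 3 -> clock=3. purged={c.com}
Op 3: tick 3 -> clock=6.
Op 4: insert a.com -> 10.0.0.7 (expiry=6+2=8). clock=6
Op 5: insert e.com -> 10.0.0.7 (expiry=6+1=7). clock=6
Op 6: tick 7 -> clock=13. purged={a.com,e.com}
Op 7: tick 2 -> clock=15.
Op 8: insert c.com -> 10.0.0.5 (expiry=15+2=17). clock=15
Op 9: insert b.com -> 10.0.0.2 (expiry=15+2=17). clock=15
Op 10: insert a.com -> 10.0.0.2 (expiry=15+1=16). clock=15
Op 11: tick 4 -> clock=19. purged={a.com,b.com,c.com}
Op 12: tick 3 -> clock=22.
Op 13: tick 8 -> clock=30.
Op 14: insert a.com -> 10.0.0.4 (expiry=30+2=32). clock=30
Op 15: insert c.com -> 10.0.0.2 (expiry=30+2=32). clock=30
Op 16: tick 4 -> clock=34. purged={a.com,c.com}
Op 17: insert d.com -> 10.0.0.4 (expiry=34+1=35). clock=34
Op 18: insert b.com -> 10.0.0.4 (expiry=34+1=35). clock=34
Op 19: insert b.com -> 10.0.0.4 (expiry=34+2=36). clock=34
Op 20: insert a.com -> 10.0.0.1 (expiry=34+1=35). clock=34
Op 21: insert c.com -> 10.0.0.7 (expiry=34+2=36). clock=34
Op 22: insert e.com -> 10.0.0.2 (expiry=34+2=36). clock=34
Op 23: insert c.com -> 10.0.0.4 (expiry=34+1=35). clock=34
Op 24: tick 11 -> clock=45. purged={a.com,b.com,c.com,d.com,e.com}
Op 25: tick 2 -> clock=47.
Op 26: insert a.com -> 10.0.0.7 (expiry=47+2=49). clock=47
lookup c.com: not in cache (expired or never inserted)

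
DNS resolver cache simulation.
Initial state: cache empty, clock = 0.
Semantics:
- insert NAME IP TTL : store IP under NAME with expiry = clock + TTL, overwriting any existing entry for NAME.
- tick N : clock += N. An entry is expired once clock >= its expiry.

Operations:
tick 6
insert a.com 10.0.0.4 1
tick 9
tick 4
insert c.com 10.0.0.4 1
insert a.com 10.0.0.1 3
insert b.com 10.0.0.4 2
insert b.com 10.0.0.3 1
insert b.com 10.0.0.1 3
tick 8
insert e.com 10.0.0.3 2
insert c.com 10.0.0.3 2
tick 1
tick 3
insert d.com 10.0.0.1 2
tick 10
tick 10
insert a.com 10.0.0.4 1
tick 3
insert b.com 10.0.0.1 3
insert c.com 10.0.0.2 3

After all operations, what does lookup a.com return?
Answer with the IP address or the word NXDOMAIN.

Op 1: tick 6 -> clock=6.
Op 2: insert a.com -> 10.0.0.4 (expiry=6+1=7). clock=6
Op 3: tick 9 -> clock=15. purged={a.com}
Op 4: tick 4 -> clock=19.
Op 5: insert c.com -> 10.0.0.4 (expiry=19+1=20). clock=19
Op 6: insert a.com -> 10.0.0.1 (expiry=19+3=22). clock=19
Op 7: insert b.com -> 10.0.0.4 (expiry=19+2=21). clock=19
Op 8: insert b.com -> 10.0.0.3 (expiry=19+1=20). clock=19
Op 9: insert b.com -> 10.0.0.1 (expiry=19+3=22). clock=19
Op 10: tick 8 -> clock=27. purged={a.com,b.com,c.com}
Op 11: insert e.com -> 10.0.0.3 (expiry=27+2=29). clock=27
Op 12: insert c.com -> 10.0.0.3 (expiry=27+2=29). clock=27
Op 13: tick 1 -> clock=28.
Op 14: tick 3 -> clock=31. purged={c.com,e.com}
Op 15: insert d.com -> 10.0.0.1 (expiry=31+2=33). clock=31
Op 16: tick 10 -> clock=41. purged={d.com}
Op 17: tick 10 -> clock=51.
Op 18: insert a.com -> 10.0.0.4 (expiry=51+1=52). clock=51
Op 19: tick 3 -> clock=54. purged={a.com}
Op 20: insert b.com -> 10.0.0.1 (expiry=54+3=57). clock=54
Op 21: insert c.com -> 10.0.0.2 (expiry=54+3=57). clock=54
lookup a.com: not in cache (expired or never inserted)

Answer: NXDOMAIN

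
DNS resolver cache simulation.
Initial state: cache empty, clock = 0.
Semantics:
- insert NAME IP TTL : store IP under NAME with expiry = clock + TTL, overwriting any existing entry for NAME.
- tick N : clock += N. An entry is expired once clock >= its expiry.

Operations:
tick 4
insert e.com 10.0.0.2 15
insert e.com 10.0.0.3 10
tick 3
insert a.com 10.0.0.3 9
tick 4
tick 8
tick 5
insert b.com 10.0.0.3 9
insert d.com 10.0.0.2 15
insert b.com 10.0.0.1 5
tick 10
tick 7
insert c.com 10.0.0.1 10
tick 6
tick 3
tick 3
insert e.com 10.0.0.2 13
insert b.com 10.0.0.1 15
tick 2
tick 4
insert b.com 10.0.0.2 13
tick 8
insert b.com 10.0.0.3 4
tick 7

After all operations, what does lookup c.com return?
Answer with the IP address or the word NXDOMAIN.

Op 1: tick 4 -> clock=4.
Op 2: insert e.com -> 10.0.0.2 (expiry=4+15=19). clock=4
Op 3: insert e.com -> 10.0.0.3 (expiry=4+10=14). clock=4
Op 4: tick 3 -> clock=7.
Op 5: insert a.com -> 10.0.0.3 (expiry=7+9=16). clock=7
Op 6: tick 4 -> clock=11.
Op 7: tick 8 -> clock=19. purged={a.com,e.com}
Op 8: tick 5 -> clock=24.
Op 9: insert b.com -> 10.0.0.3 (expiry=24+9=33). clock=24
Op 10: insert d.com -> 10.0.0.2 (expiry=24+15=39). clock=24
Op 11: insert b.com -> 10.0.0.1 (expiry=24+5=29). clock=24
Op 12: tick 10 -> clock=34. purged={b.com}
Op 13: tick 7 -> clock=41. purged={d.com}
Op 14: insert c.com -> 10.0.0.1 (expiry=41+10=51). clock=41
Op 15: tick 6 -> clock=47.
Op 16: tick 3 -> clock=50.
Op 17: tick 3 -> clock=53. purged={c.com}
Op 18: insert e.com -> 10.0.0.2 (expiry=53+13=66). clock=53
Op 19: insert b.com -> 10.0.0.1 (expiry=53+15=68). clock=53
Op 20: tick 2 -> clock=55.
Op 21: tick 4 -> clock=59.
Op 22: insert b.com -> 10.0.0.2 (expiry=59+13=72). clock=59
Op 23: tick 8 -> clock=67. purged={e.com}
Op 24: insert b.com -> 10.0.0.3 (expiry=67+4=71). clock=67
Op 25: tick 7 -> clock=74. purged={b.com}
lookup c.com: not in cache (expired or never inserted)

Answer: NXDOMAIN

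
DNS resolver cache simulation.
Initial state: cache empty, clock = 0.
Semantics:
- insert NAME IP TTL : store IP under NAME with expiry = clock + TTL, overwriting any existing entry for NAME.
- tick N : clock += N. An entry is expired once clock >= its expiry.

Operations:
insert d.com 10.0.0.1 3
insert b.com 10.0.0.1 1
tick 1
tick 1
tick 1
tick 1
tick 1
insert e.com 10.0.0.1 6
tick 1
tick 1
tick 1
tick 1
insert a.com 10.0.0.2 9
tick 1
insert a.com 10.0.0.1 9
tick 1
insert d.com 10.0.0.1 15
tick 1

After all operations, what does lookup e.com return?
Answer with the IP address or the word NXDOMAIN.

Answer: NXDOMAIN

Derivation:
Op 1: insert d.com -> 10.0.0.1 (expiry=0+3=3). clock=0
Op 2: insert b.com -> 10.0.0.1 (expiry=0+1=1). clock=0
Op 3: tick 1 -> clock=1. purged={b.com}
Op 4: tick 1 -> clock=2.
Op 5: tick 1 -> clock=3. purged={d.com}
Op 6: tick 1 -> clock=4.
Op 7: tick 1 -> clock=5.
Op 8: insert e.com -> 10.0.0.1 (expiry=5+6=11). clock=5
Op 9: tick 1 -> clock=6.
Op 10: tick 1 -> clock=7.
Op 11: tick 1 -> clock=8.
Op 12: tick 1 -> clock=9.
Op 13: insert a.com -> 10.0.0.2 (expiry=9+9=18). clock=9
Op 14: tick 1 -> clock=10.
Op 15: insert a.com -> 10.0.0.1 (expiry=10+9=19). clock=10
Op 16: tick 1 -> clock=11. purged={e.com}
Op 17: insert d.com -> 10.0.0.1 (expiry=11+15=26). clock=11
Op 18: tick 1 -> clock=12.
lookup e.com: not in cache (expired or never inserted)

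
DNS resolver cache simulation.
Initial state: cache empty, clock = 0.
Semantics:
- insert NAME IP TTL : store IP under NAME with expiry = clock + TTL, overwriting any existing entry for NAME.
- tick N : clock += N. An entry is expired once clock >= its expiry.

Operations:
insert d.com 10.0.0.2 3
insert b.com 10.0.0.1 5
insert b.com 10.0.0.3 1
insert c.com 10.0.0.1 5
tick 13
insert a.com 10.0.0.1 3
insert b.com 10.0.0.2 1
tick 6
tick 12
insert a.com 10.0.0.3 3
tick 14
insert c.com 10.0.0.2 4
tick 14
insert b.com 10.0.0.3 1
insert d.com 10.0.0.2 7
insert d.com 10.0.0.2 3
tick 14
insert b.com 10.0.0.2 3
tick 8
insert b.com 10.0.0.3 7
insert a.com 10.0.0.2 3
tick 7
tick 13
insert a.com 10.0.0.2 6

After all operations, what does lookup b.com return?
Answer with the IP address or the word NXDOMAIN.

Answer: NXDOMAIN

Derivation:
Op 1: insert d.com -> 10.0.0.2 (expiry=0+3=3). clock=0
Op 2: insert b.com -> 10.0.0.1 (expiry=0+5=5). clock=0
Op 3: insert b.com -> 10.0.0.3 (expiry=0+1=1). clock=0
Op 4: insert c.com -> 10.0.0.1 (expiry=0+5=5). clock=0
Op 5: tick 13 -> clock=13. purged={b.com,c.com,d.com}
Op 6: insert a.com -> 10.0.0.1 (expiry=13+3=16). clock=13
Op 7: insert b.com -> 10.0.0.2 (expiry=13+1=14). clock=13
Op 8: tick 6 -> clock=19. purged={a.com,b.com}
Op 9: tick 12 -> clock=31.
Op 10: insert a.com -> 10.0.0.3 (expiry=31+3=34). clock=31
Op 11: tick 14 -> clock=45. purged={a.com}
Op 12: insert c.com -> 10.0.0.2 (expiry=45+4=49). clock=45
Op 13: tick 14 -> clock=59. purged={c.com}
Op 14: insert b.com -> 10.0.0.3 (expiry=59+1=60). clock=59
Op 15: insert d.com -> 10.0.0.2 (expiry=59+7=66). clock=59
Op 16: insert d.com -> 10.0.0.2 (expiry=59+3=62). clock=59
Op 17: tick 14 -> clock=73. purged={b.com,d.com}
Op 18: insert b.com -> 10.0.0.2 (expiry=73+3=76). clock=73
Op 19: tick 8 -> clock=81. purged={b.com}
Op 20: insert b.com -> 10.0.0.3 (expiry=81+7=88). clock=81
Op 21: insert a.com -> 10.0.0.2 (expiry=81+3=84). clock=81
Op 22: tick 7 -> clock=88. purged={a.com,b.com}
Op 23: tick 13 -> clock=101.
Op 24: insert a.com -> 10.0.0.2 (expiry=101+6=107). clock=101
lookup b.com: not in cache (expired or never inserted)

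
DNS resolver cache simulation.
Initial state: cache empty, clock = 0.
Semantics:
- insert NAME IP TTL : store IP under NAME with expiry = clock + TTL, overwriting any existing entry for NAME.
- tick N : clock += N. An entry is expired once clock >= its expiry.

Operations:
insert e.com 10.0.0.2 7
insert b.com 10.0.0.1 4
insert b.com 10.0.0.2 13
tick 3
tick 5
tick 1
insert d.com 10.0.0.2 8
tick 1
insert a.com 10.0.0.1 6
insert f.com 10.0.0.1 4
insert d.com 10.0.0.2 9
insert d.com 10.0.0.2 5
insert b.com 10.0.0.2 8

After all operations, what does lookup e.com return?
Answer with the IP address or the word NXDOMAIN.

Op 1: insert e.com -> 10.0.0.2 (expiry=0+7=7). clock=0
Op 2: insert b.com -> 10.0.0.1 (expiry=0+4=4). clock=0
Op 3: insert b.com -> 10.0.0.2 (expiry=0+13=13). clock=0
Op 4: tick 3 -> clock=3.
Op 5: tick 5 -> clock=8. purged={e.com}
Op 6: tick 1 -> clock=9.
Op 7: insert d.com -> 10.0.0.2 (expiry=9+8=17). clock=9
Op 8: tick 1 -> clock=10.
Op 9: insert a.com -> 10.0.0.1 (expiry=10+6=16). clock=10
Op 10: insert f.com -> 10.0.0.1 (expiry=10+4=14). clock=10
Op 11: insert d.com -> 10.0.0.2 (expiry=10+9=19). clock=10
Op 12: insert d.com -> 10.0.0.2 (expiry=10+5=15). clock=10
Op 13: insert b.com -> 10.0.0.2 (expiry=10+8=18). clock=10
lookup e.com: not in cache (expired or never inserted)

Answer: NXDOMAIN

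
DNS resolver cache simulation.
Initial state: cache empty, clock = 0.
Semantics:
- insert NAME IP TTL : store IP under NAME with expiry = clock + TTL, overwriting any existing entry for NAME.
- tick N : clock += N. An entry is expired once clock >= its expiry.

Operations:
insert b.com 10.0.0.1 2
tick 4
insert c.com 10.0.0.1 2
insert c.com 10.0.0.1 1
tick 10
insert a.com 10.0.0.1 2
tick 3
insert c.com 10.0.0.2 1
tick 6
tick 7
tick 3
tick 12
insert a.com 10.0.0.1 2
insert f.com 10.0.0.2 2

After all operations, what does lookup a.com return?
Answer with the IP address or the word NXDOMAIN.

Op 1: insert b.com -> 10.0.0.1 (expiry=0+2=2). clock=0
Op 2: tick 4 -> clock=4. purged={b.com}
Op 3: insert c.com -> 10.0.0.1 (expiry=4+2=6). clock=4
Op 4: insert c.com -> 10.0.0.1 (expiry=4+1=5). clock=4
Op 5: tick 10 -> clock=14. purged={c.com}
Op 6: insert a.com -> 10.0.0.1 (expiry=14+2=16). clock=14
Op 7: tick 3 -> clock=17. purged={a.com}
Op 8: insert c.com -> 10.0.0.2 (expiry=17+1=18). clock=17
Op 9: tick 6 -> clock=23. purged={c.com}
Op 10: tick 7 -> clock=30.
Op 11: tick 3 -> clock=33.
Op 12: tick 12 -> clock=45.
Op 13: insert a.com -> 10.0.0.1 (expiry=45+2=47). clock=45
Op 14: insert f.com -> 10.0.0.2 (expiry=45+2=47). clock=45
lookup a.com: present, ip=10.0.0.1 expiry=47 > clock=45

Answer: 10.0.0.1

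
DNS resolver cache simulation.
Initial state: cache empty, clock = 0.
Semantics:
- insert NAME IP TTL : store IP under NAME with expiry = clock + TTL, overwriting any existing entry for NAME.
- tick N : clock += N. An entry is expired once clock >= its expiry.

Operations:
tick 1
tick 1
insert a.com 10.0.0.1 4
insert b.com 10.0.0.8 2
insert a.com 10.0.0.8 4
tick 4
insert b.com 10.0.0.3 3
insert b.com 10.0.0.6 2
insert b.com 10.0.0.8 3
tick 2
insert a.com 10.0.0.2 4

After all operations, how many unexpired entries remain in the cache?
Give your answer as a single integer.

Answer: 2

Derivation:
Op 1: tick 1 -> clock=1.
Op 2: tick 1 -> clock=2.
Op 3: insert a.com -> 10.0.0.1 (expiry=2+4=6). clock=2
Op 4: insert b.com -> 10.0.0.8 (expiry=2+2=4). clock=2
Op 5: insert a.com -> 10.0.0.8 (expiry=2+4=6). clock=2
Op 6: tick 4 -> clock=6. purged={a.com,b.com}
Op 7: insert b.com -> 10.0.0.3 (expiry=6+3=9). clock=6
Op 8: insert b.com -> 10.0.0.6 (expiry=6+2=8). clock=6
Op 9: insert b.com -> 10.0.0.8 (expiry=6+3=9). clock=6
Op 10: tick 2 -> clock=8.
Op 11: insert a.com -> 10.0.0.2 (expiry=8+4=12). clock=8
Final cache (unexpired): {a.com,b.com} -> size=2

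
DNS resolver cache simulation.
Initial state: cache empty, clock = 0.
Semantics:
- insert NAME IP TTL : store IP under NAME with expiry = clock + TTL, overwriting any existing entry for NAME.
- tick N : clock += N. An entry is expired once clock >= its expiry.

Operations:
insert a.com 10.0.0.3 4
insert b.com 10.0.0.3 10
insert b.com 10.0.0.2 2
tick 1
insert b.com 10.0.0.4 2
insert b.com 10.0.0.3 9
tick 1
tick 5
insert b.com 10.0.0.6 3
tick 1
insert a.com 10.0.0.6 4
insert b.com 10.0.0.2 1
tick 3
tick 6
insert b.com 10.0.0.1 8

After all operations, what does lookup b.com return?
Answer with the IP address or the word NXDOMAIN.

Answer: 10.0.0.1

Derivation:
Op 1: insert a.com -> 10.0.0.3 (expiry=0+4=4). clock=0
Op 2: insert b.com -> 10.0.0.3 (expiry=0+10=10). clock=0
Op 3: insert b.com -> 10.0.0.2 (expiry=0+2=2). clock=0
Op 4: tick 1 -> clock=1.
Op 5: insert b.com -> 10.0.0.4 (expiry=1+2=3). clock=1
Op 6: insert b.com -> 10.0.0.3 (expiry=1+9=10). clock=1
Op 7: tick 1 -> clock=2.
Op 8: tick 5 -> clock=7. purged={a.com}
Op 9: insert b.com -> 10.0.0.6 (expiry=7+3=10). clock=7
Op 10: tick 1 -> clock=8.
Op 11: insert a.com -> 10.0.0.6 (expiry=8+4=12). clock=8
Op 12: insert b.com -> 10.0.0.2 (expiry=8+1=9). clock=8
Op 13: tick 3 -> clock=11. purged={b.com}
Op 14: tick 6 -> clock=17. purged={a.com}
Op 15: insert b.com -> 10.0.0.1 (expiry=17+8=25). clock=17
lookup b.com: present, ip=10.0.0.1 expiry=25 > clock=17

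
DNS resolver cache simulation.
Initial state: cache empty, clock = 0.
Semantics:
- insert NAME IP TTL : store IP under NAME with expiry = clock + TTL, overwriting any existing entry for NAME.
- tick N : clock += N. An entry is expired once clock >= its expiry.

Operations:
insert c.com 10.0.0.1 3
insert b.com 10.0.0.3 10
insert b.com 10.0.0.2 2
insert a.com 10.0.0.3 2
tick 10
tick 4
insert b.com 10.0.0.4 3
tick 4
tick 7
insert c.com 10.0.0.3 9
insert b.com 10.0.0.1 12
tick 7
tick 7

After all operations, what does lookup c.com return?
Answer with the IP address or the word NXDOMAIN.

Answer: NXDOMAIN

Derivation:
Op 1: insert c.com -> 10.0.0.1 (expiry=0+3=3). clock=0
Op 2: insert b.com -> 10.0.0.3 (expiry=0+10=10). clock=0
Op 3: insert b.com -> 10.0.0.2 (expiry=0+2=2). clock=0
Op 4: insert a.com -> 10.0.0.3 (expiry=0+2=2). clock=0
Op 5: tick 10 -> clock=10. purged={a.com,b.com,c.com}
Op 6: tick 4 -> clock=14.
Op 7: insert b.com -> 10.0.0.4 (expiry=14+3=17). clock=14
Op 8: tick 4 -> clock=18. purged={b.com}
Op 9: tick 7 -> clock=25.
Op 10: insert c.com -> 10.0.0.3 (expiry=25+9=34). clock=25
Op 11: insert b.com -> 10.0.0.1 (expiry=25+12=37). clock=25
Op 12: tick 7 -> clock=32.
Op 13: tick 7 -> clock=39. purged={b.com,c.com}
lookup c.com: not in cache (expired or never inserted)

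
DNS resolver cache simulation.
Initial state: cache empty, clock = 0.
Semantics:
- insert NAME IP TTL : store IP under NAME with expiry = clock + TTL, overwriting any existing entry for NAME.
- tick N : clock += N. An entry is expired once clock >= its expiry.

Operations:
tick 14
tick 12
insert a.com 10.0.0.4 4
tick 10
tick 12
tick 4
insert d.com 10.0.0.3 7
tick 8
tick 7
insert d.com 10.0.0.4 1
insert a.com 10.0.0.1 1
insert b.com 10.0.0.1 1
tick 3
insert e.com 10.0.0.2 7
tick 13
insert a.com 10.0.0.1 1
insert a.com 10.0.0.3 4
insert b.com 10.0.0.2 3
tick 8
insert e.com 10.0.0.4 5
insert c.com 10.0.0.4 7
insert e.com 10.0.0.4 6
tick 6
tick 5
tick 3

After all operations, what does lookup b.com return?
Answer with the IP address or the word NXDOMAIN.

Answer: NXDOMAIN

Derivation:
Op 1: tick 14 -> clock=14.
Op 2: tick 12 -> clock=26.
Op 3: insert a.com -> 10.0.0.4 (expiry=26+4=30). clock=26
Op 4: tick 10 -> clock=36. purged={a.com}
Op 5: tick 12 -> clock=48.
Op 6: tick 4 -> clock=52.
Op 7: insert d.com -> 10.0.0.3 (expiry=52+7=59). clock=52
Op 8: tick 8 -> clock=60. purged={d.com}
Op 9: tick 7 -> clock=67.
Op 10: insert d.com -> 10.0.0.4 (expiry=67+1=68). clock=67
Op 11: insert a.com -> 10.0.0.1 (expiry=67+1=68). clock=67
Op 12: insert b.com -> 10.0.0.1 (expiry=67+1=68). clock=67
Op 13: tick 3 -> clock=70. purged={a.com,b.com,d.com}
Op 14: insert e.com -> 10.0.0.2 (expiry=70+7=77). clock=70
Op 15: tick 13 -> clock=83. purged={e.com}
Op 16: insert a.com -> 10.0.0.1 (expiry=83+1=84). clock=83
Op 17: insert a.com -> 10.0.0.3 (expiry=83+4=87). clock=83
Op 18: insert b.com -> 10.0.0.2 (expiry=83+3=86). clock=83
Op 19: tick 8 -> clock=91. purged={a.com,b.com}
Op 20: insert e.com -> 10.0.0.4 (expiry=91+5=96). clock=91
Op 21: insert c.com -> 10.0.0.4 (expiry=91+7=98). clock=91
Op 22: insert e.com -> 10.0.0.4 (expiry=91+6=97). clock=91
Op 23: tick 6 -> clock=97. purged={e.com}
Op 24: tick 5 -> clock=102. purged={c.com}
Op 25: tick 3 -> clock=105.
lookup b.com: not in cache (expired or never inserted)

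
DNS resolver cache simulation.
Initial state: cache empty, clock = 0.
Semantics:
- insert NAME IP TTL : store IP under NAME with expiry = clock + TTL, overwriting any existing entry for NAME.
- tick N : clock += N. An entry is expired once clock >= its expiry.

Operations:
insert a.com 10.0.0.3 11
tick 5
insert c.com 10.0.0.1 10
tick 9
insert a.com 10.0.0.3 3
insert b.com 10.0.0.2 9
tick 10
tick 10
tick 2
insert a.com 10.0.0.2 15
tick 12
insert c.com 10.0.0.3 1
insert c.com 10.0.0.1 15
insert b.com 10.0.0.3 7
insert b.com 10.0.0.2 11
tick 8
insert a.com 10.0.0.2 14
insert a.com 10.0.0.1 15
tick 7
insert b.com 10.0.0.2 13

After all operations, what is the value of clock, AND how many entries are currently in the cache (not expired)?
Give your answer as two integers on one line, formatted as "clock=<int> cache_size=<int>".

Answer: clock=63 cache_size=2

Derivation:
Op 1: insert a.com -> 10.0.0.3 (expiry=0+11=11). clock=0
Op 2: tick 5 -> clock=5.
Op 3: insert c.com -> 10.0.0.1 (expiry=5+10=15). clock=5
Op 4: tick 9 -> clock=14. purged={a.com}
Op 5: insert a.com -> 10.0.0.3 (expiry=14+3=17). clock=14
Op 6: insert b.com -> 10.0.0.2 (expiry=14+9=23). clock=14
Op 7: tick 10 -> clock=24. purged={a.com,b.com,c.com}
Op 8: tick 10 -> clock=34.
Op 9: tick 2 -> clock=36.
Op 10: insert a.com -> 10.0.0.2 (expiry=36+15=51). clock=36
Op 11: tick 12 -> clock=48.
Op 12: insert c.com -> 10.0.0.3 (expiry=48+1=49). clock=48
Op 13: insert c.com -> 10.0.0.1 (expiry=48+15=63). clock=48
Op 14: insert b.com -> 10.0.0.3 (expiry=48+7=55). clock=48
Op 15: insert b.com -> 10.0.0.2 (expiry=48+11=59). clock=48
Op 16: tick 8 -> clock=56. purged={a.com}
Op 17: insert a.com -> 10.0.0.2 (expiry=56+14=70). clock=56
Op 18: insert a.com -> 10.0.0.1 (expiry=56+15=71). clock=56
Op 19: tick 7 -> clock=63. purged={b.com,c.com}
Op 20: insert b.com -> 10.0.0.2 (expiry=63+13=76). clock=63
Final clock = 63
Final cache (unexpired): {a.com,b.com} -> size=2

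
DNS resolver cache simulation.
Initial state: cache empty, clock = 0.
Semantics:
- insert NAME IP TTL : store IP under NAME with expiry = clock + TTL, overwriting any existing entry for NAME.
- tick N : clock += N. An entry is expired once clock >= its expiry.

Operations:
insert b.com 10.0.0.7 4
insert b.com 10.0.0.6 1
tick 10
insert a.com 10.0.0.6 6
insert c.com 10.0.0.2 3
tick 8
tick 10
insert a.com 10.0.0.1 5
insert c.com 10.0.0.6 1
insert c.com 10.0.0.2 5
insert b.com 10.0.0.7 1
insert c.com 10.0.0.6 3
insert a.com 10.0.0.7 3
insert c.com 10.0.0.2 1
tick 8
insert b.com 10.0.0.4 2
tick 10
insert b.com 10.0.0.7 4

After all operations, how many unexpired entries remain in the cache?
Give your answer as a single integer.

Answer: 1

Derivation:
Op 1: insert b.com -> 10.0.0.7 (expiry=0+4=4). clock=0
Op 2: insert b.com -> 10.0.0.6 (expiry=0+1=1). clock=0
Op 3: tick 10 -> clock=10. purged={b.com}
Op 4: insert a.com -> 10.0.0.6 (expiry=10+6=16). clock=10
Op 5: insert c.com -> 10.0.0.2 (expiry=10+3=13). clock=10
Op 6: tick 8 -> clock=18. purged={a.com,c.com}
Op 7: tick 10 -> clock=28.
Op 8: insert a.com -> 10.0.0.1 (expiry=28+5=33). clock=28
Op 9: insert c.com -> 10.0.0.6 (expiry=28+1=29). clock=28
Op 10: insert c.com -> 10.0.0.2 (expiry=28+5=33). clock=28
Op 11: insert b.com -> 10.0.0.7 (expiry=28+1=29). clock=28
Op 12: insert c.com -> 10.0.0.6 (expiry=28+3=31). clock=28
Op 13: insert a.com -> 10.0.0.7 (expiry=28+3=31). clock=28
Op 14: insert c.com -> 10.0.0.2 (expiry=28+1=29). clock=28
Op 15: tick 8 -> clock=36. purged={a.com,b.com,c.com}
Op 16: insert b.com -> 10.0.0.4 (expiry=36+2=38). clock=36
Op 17: tick 10 -> clock=46. purged={b.com}
Op 18: insert b.com -> 10.0.0.7 (expiry=46+4=50). clock=46
Final cache (unexpired): {b.com} -> size=1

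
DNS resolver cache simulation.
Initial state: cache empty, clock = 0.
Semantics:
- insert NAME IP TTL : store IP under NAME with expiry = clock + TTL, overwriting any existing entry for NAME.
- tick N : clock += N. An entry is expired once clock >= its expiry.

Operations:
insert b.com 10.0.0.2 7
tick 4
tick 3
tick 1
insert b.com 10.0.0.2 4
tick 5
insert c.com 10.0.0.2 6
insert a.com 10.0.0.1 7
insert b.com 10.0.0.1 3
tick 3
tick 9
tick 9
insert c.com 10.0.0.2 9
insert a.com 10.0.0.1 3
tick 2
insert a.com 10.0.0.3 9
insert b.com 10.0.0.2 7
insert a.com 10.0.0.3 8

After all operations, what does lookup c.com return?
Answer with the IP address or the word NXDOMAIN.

Op 1: insert b.com -> 10.0.0.2 (expiry=0+7=7). clock=0
Op 2: tick 4 -> clock=4.
Op 3: tick 3 -> clock=7. purged={b.com}
Op 4: tick 1 -> clock=8.
Op 5: insert b.com -> 10.0.0.2 (expiry=8+4=12). clock=8
Op 6: tick 5 -> clock=13. purged={b.com}
Op 7: insert c.com -> 10.0.0.2 (expiry=13+6=19). clock=13
Op 8: insert a.com -> 10.0.0.1 (expiry=13+7=20). clock=13
Op 9: insert b.com -> 10.0.0.1 (expiry=13+3=16). clock=13
Op 10: tick 3 -> clock=16. purged={b.com}
Op 11: tick 9 -> clock=25. purged={a.com,c.com}
Op 12: tick 9 -> clock=34.
Op 13: insert c.com -> 10.0.0.2 (expiry=34+9=43). clock=34
Op 14: insert a.com -> 10.0.0.1 (expiry=34+3=37). clock=34
Op 15: tick 2 -> clock=36.
Op 16: insert a.com -> 10.0.0.3 (expiry=36+9=45). clock=36
Op 17: insert b.com -> 10.0.0.2 (expiry=36+7=43). clock=36
Op 18: insert a.com -> 10.0.0.3 (expiry=36+8=44). clock=36
lookup c.com: present, ip=10.0.0.2 expiry=43 > clock=36

Answer: 10.0.0.2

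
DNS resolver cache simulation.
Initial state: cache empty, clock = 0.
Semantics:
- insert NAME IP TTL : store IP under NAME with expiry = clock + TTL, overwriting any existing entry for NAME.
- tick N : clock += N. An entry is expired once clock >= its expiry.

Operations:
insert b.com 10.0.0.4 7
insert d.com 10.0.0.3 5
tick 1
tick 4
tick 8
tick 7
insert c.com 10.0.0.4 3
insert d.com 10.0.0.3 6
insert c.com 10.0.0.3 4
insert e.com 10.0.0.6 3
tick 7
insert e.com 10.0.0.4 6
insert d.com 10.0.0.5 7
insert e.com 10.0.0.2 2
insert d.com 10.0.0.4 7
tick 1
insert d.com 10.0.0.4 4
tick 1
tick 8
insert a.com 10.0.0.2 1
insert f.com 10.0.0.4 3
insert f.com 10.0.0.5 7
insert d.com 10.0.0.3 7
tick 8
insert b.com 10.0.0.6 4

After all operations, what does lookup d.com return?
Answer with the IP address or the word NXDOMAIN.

Answer: NXDOMAIN

Derivation:
Op 1: insert b.com -> 10.0.0.4 (expiry=0+7=7). clock=0
Op 2: insert d.com -> 10.0.0.3 (expiry=0+5=5). clock=0
Op 3: tick 1 -> clock=1.
Op 4: tick 4 -> clock=5. purged={d.com}
Op 5: tick 8 -> clock=13. purged={b.com}
Op 6: tick 7 -> clock=20.
Op 7: insert c.com -> 10.0.0.4 (expiry=20+3=23). clock=20
Op 8: insert d.com -> 10.0.0.3 (expiry=20+6=26). clock=20
Op 9: insert c.com -> 10.0.0.3 (expiry=20+4=24). clock=20
Op 10: insert e.com -> 10.0.0.6 (expiry=20+3=23). clock=20
Op 11: tick 7 -> clock=27. purged={c.com,d.com,e.com}
Op 12: insert e.com -> 10.0.0.4 (expiry=27+6=33). clock=27
Op 13: insert d.com -> 10.0.0.5 (expiry=27+7=34). clock=27
Op 14: insert e.com -> 10.0.0.2 (expiry=27+2=29). clock=27
Op 15: insert d.com -> 10.0.0.4 (expiry=27+7=34). clock=27
Op 16: tick 1 -> clock=28.
Op 17: insert d.com -> 10.0.0.4 (expiry=28+4=32). clock=28
Op 18: tick 1 -> clock=29. purged={e.com}
Op 19: tick 8 -> clock=37. purged={d.com}
Op 20: insert a.com -> 10.0.0.2 (expiry=37+1=38). clock=37
Op 21: insert f.com -> 10.0.0.4 (expiry=37+3=40). clock=37
Op 22: insert f.com -> 10.0.0.5 (expiry=37+7=44). clock=37
Op 23: insert d.com -> 10.0.0.3 (expiry=37+7=44). clock=37
Op 24: tick 8 -> clock=45. purged={a.com,d.com,f.com}
Op 25: insert b.com -> 10.0.0.6 (expiry=45+4=49). clock=45
lookup d.com: not in cache (expired or never inserted)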